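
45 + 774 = 819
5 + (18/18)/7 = 36/7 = 5.14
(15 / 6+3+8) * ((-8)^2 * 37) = 31968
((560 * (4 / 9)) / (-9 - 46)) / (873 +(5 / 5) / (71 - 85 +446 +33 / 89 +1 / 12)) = -206913728 / 39917366379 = -0.01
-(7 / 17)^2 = -49 / 289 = -0.17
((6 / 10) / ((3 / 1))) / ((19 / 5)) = 0.05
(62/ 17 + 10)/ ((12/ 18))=348/ 17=20.47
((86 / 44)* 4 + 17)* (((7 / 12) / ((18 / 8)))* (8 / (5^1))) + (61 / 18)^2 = 21.78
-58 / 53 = -1.09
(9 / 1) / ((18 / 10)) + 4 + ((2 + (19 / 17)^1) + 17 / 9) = 2143 / 153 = 14.01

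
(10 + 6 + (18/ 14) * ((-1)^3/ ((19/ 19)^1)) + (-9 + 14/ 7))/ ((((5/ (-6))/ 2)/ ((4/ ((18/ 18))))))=-2592/ 35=-74.06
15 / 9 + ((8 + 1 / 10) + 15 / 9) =343 / 30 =11.43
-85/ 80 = -17/ 16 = -1.06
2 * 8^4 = 8192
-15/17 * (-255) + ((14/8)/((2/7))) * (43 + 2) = 4005/8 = 500.62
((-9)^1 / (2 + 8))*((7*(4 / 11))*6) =-756 / 55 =-13.75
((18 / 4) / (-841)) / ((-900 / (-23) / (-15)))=69 / 33640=0.00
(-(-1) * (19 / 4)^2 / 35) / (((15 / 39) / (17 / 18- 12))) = -933907 / 50400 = -18.53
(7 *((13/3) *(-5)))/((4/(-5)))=2275/12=189.58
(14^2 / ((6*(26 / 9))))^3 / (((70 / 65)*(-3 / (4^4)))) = -19361664 / 169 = -114566.06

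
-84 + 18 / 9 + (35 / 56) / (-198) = -129893 / 1584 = -82.00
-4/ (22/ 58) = -116/ 11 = -10.55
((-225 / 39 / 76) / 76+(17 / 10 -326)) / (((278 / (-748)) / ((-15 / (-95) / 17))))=4017933711 / 495768520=8.10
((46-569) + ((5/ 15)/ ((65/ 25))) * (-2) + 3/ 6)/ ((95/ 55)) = -448525/ 1482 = -302.65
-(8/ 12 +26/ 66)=-35/ 33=-1.06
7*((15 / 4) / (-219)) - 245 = -71575 / 292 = -245.12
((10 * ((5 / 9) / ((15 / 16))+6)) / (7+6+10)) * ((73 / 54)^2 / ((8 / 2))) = 2371405 / 1810836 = 1.31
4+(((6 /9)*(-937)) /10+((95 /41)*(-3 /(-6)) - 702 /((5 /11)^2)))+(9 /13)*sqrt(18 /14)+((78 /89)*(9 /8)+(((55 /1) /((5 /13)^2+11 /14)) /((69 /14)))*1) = -3441.26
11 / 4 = 2.75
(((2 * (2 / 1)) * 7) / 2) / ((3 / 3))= 14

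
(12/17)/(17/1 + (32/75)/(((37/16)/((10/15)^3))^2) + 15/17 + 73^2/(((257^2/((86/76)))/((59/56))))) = 126244177207444800/3216641675517934387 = 0.04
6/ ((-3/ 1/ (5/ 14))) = -5/ 7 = -0.71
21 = 21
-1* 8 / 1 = -8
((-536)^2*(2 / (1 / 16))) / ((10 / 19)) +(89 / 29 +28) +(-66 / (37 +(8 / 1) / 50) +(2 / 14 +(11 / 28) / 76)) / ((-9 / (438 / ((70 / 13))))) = 715305553447351 / 40950320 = 17467642.58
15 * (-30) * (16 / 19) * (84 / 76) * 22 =-3326400 / 361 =-9214.40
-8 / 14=-4 / 7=-0.57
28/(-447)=-28/447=-0.06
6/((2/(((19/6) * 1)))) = 9.50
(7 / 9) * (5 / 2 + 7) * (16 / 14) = 76 / 9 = 8.44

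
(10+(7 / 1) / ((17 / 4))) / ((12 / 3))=99 / 34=2.91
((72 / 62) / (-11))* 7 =-0.74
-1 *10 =-10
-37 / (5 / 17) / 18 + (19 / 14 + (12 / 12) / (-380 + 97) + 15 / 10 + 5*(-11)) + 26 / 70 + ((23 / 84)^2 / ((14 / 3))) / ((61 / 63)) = -71558701379 / 1218077280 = -58.75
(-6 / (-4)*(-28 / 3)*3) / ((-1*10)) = 21 / 5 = 4.20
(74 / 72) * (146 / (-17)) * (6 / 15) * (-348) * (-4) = -4914.76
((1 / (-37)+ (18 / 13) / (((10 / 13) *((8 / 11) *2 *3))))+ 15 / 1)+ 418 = 1282821 / 2960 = 433.39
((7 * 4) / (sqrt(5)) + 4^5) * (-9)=-9216 - 252 * sqrt(5) / 5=-9328.70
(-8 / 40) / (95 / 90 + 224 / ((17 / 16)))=-306 / 324175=-0.00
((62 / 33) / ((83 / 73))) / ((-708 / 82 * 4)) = -92783 / 1939212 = -0.05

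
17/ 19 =0.89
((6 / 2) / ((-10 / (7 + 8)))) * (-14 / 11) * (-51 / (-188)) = 3213 / 2068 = 1.55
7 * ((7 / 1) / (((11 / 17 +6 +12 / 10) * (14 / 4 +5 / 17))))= 141610 / 86043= 1.65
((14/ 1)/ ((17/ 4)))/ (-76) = -14/ 323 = -0.04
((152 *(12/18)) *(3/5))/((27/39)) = 3952/45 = 87.82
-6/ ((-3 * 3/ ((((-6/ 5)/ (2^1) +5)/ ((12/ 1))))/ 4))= 44/ 45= 0.98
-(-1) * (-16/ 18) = -8/ 9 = -0.89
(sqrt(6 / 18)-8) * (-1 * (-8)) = -64 + 8 * sqrt(3) / 3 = -59.38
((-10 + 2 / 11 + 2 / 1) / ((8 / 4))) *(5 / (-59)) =215 / 649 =0.33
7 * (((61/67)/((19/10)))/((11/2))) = 0.61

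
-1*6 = -6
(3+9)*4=48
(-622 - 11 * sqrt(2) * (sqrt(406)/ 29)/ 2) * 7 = -4354 - 77 * sqrt(203)/ 29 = -4391.83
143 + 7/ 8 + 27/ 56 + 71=3015/ 14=215.36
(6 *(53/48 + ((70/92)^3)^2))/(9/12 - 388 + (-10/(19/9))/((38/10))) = -13320324328823/664372042673768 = -0.02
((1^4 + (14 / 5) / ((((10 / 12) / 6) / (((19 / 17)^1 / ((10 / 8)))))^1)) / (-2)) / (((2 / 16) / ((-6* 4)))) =3881184 / 2125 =1826.44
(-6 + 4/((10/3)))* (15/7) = -72/7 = -10.29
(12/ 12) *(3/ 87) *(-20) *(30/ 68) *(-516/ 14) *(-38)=-1470600/ 3451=-426.14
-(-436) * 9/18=218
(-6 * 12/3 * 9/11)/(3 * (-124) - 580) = 27/1309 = 0.02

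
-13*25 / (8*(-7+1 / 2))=25 / 4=6.25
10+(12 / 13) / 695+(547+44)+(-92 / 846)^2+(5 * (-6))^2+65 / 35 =1502.87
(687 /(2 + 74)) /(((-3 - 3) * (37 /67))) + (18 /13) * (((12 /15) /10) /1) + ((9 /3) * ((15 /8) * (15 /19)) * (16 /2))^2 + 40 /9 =395051187119 /312553800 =1263.95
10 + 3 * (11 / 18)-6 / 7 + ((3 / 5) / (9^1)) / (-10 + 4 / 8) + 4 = 19909 / 1330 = 14.97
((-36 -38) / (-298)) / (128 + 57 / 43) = 1591 / 828589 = 0.00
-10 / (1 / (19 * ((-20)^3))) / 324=380000 / 81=4691.36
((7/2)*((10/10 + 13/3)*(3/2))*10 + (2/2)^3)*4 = 1124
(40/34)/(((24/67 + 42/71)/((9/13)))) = 47570/55471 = 0.86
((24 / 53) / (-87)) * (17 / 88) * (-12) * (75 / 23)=15300 / 388861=0.04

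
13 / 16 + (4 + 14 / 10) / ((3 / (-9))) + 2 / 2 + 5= -751 / 80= -9.39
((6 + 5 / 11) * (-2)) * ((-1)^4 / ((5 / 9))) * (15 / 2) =-1917 / 11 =-174.27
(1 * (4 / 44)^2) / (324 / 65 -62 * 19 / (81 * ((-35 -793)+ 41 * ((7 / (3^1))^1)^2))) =3184155 / 1929751318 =0.00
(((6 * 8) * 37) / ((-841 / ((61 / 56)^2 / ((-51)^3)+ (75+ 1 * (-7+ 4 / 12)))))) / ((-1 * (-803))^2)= -1051770185843 / 4699724837038308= -0.00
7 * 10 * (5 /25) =14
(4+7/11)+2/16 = 419/88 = 4.76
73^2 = 5329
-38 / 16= -19 / 8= -2.38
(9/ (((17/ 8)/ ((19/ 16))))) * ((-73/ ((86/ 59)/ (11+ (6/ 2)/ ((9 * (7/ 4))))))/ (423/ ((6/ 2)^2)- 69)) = 57692265/ 450296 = 128.12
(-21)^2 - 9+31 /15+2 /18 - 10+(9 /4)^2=309053 /720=429.24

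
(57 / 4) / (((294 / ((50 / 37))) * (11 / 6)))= 1425 / 39886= 0.04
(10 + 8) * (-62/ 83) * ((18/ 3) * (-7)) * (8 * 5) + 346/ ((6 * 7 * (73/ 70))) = 410742310/ 18177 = 22596.82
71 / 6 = 11.83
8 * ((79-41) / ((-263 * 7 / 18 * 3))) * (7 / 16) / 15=-38 / 1315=-0.03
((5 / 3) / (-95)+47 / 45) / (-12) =-439 / 5130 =-0.09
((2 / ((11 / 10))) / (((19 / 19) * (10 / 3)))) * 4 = 24 / 11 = 2.18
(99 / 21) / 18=11 / 42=0.26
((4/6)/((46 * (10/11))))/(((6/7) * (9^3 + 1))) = 77/3022200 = 0.00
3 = 3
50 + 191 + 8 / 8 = 242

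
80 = 80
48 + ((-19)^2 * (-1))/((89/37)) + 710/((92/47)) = 1067055/4094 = 260.64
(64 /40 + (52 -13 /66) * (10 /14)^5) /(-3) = -62295971 /16638930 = -3.74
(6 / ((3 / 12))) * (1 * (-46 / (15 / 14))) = -5152 / 5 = -1030.40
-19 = -19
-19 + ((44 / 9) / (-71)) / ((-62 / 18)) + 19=44 / 2201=0.02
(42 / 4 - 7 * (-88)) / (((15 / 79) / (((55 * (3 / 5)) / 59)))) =1088857 / 590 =1845.52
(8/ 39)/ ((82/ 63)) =84/ 533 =0.16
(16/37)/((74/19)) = 152/1369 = 0.11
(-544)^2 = 295936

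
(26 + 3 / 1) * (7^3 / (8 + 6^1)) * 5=7105 / 2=3552.50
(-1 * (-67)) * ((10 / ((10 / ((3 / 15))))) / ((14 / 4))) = 134 / 35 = 3.83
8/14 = 4/7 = 0.57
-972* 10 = -9720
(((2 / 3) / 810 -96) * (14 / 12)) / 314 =-816473 / 2289060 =-0.36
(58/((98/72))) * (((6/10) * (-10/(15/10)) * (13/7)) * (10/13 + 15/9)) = -264480/343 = -771.08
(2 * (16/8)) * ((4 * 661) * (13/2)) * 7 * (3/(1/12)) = 17323488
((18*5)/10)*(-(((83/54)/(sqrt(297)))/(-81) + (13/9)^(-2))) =-729/169 + 83*sqrt(33)/48114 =-4.30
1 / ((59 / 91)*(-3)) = -91 / 177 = -0.51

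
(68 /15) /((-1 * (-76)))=17 /285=0.06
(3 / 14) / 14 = 3 / 196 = 0.02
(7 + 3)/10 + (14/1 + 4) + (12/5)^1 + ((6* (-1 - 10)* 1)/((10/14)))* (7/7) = -71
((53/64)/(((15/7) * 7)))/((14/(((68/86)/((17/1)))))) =53/288960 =0.00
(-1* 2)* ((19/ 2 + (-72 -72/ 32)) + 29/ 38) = 4863/ 38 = 127.97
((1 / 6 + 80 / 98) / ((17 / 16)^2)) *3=128 / 49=2.61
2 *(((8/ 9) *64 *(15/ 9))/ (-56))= -640/ 189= -3.39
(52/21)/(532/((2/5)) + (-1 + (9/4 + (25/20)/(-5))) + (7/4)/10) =2080/1118187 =0.00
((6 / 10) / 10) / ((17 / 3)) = 9 / 850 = 0.01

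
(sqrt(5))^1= sqrt(5)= 2.24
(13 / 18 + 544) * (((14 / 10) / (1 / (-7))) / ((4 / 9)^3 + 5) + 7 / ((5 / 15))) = 10389.93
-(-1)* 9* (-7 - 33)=-360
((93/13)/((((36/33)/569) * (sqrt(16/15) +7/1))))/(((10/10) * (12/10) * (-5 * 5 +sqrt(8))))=-4850725/(104 * (25- 2 * sqrt(2)) * (4 * sqrt(15) +105))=-17.46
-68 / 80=-17 / 20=-0.85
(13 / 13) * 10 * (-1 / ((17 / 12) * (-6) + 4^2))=-1.33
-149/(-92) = 149/92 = 1.62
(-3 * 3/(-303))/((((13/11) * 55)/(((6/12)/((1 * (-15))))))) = -1/65650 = -0.00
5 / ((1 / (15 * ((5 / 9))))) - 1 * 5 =110 / 3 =36.67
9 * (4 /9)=4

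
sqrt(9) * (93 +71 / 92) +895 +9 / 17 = 1840585 / 1564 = 1176.84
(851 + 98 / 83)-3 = 70482 / 83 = 849.18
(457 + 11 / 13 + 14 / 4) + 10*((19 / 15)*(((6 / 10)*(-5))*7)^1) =5079 / 26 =195.35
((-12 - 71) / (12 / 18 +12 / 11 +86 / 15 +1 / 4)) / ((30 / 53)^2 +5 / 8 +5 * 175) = -82067744 / 6704453847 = -0.01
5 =5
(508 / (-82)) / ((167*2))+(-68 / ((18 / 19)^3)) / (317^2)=-19405526915 / 1003174250814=-0.02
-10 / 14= -5 / 7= -0.71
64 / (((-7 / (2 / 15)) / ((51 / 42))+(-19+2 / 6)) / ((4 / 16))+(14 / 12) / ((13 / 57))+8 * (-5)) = -84864 / 374585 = -0.23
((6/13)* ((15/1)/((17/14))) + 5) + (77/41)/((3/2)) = 324929/27183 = 11.95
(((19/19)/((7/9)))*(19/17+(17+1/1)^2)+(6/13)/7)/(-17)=-646761/26299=-24.59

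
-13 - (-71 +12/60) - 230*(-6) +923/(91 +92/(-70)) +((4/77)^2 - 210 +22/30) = 1238.83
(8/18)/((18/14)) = 28/81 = 0.35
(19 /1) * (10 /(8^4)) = 0.05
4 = 4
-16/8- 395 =-397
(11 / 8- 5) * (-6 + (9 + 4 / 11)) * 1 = -1073 / 88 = -12.19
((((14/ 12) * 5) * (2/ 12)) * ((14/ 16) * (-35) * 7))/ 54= -60025/ 15552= -3.86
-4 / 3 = -1.33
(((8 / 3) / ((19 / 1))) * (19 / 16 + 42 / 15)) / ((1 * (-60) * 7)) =-0.00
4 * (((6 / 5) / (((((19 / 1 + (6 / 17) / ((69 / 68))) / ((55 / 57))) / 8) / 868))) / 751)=14054656 / 6349705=2.21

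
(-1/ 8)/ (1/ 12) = -3/ 2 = -1.50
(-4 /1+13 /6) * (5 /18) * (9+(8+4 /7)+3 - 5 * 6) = 605 /126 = 4.80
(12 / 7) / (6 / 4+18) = 8 / 91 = 0.09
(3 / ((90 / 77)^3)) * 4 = 456533 / 60750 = 7.51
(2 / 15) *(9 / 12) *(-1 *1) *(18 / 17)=-9 / 85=-0.11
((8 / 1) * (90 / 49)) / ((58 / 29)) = 360 / 49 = 7.35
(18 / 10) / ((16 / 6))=27 / 40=0.68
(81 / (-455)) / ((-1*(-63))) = -9 / 3185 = -0.00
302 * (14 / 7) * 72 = 43488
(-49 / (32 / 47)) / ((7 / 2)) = -329 / 16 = -20.56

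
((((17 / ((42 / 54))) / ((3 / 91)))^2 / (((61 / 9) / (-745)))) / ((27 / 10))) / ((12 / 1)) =-181932725 / 122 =-1491251.84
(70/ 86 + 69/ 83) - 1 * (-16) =62976/ 3569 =17.65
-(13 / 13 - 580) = 579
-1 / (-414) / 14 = 1 / 5796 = 0.00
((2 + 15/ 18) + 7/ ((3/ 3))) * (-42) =-413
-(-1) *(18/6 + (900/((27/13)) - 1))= 1306/3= 435.33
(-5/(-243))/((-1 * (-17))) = 5/4131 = 0.00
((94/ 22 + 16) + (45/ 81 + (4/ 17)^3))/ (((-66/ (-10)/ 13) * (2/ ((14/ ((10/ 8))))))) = 3689846888/ 16050771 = 229.89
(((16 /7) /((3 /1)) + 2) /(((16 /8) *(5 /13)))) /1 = 377 /105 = 3.59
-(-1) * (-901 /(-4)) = 901 /4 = 225.25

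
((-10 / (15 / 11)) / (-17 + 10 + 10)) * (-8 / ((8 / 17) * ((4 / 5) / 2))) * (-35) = -32725 / 9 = -3636.11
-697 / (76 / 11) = -7667 / 76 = -100.88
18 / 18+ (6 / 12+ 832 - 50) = 1567 / 2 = 783.50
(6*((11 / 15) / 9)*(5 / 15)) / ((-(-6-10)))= 11 / 1080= 0.01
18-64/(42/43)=-998/21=-47.52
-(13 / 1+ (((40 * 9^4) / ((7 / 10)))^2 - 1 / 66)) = -454573373801993 / 3234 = -140560721645.64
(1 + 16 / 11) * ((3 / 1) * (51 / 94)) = 4131 / 1034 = 4.00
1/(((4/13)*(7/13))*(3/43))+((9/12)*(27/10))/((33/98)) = 106867/1155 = 92.53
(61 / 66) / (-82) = -61 / 5412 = -0.01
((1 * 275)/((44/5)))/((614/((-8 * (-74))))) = 30.13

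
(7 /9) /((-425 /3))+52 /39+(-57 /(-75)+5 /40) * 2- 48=-229001 /5100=-44.90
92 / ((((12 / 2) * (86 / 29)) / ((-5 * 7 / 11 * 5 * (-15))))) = 583625 / 473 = 1233.88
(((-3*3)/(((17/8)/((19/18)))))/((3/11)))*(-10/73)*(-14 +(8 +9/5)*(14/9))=93632/33507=2.79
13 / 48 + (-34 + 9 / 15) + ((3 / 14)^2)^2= -1193071 / 36015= -33.13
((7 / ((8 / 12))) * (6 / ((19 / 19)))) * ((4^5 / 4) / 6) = 2688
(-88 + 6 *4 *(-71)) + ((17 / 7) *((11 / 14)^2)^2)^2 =-129524135712639 / 72313663744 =-1791.14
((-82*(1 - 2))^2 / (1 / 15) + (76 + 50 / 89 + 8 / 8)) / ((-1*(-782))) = 8983443 / 69598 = 129.08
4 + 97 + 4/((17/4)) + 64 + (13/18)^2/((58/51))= 17719585/106488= 166.40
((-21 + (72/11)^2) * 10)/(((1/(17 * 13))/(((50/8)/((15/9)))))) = 43807725/242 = 181023.66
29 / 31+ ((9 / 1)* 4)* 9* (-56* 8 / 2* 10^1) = -22498531 / 31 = -725759.06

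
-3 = -3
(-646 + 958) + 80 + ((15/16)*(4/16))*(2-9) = 24983/64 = 390.36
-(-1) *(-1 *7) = -7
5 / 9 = 0.56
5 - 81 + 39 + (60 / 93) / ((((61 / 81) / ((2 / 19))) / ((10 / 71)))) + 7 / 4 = -359555619 / 10203836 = -35.24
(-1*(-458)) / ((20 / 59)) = 1351.10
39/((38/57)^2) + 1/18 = 3161/36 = 87.81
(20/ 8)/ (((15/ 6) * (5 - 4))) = 1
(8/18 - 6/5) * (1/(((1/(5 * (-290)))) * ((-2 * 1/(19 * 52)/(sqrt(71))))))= -4560269.71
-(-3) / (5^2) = 3 / 25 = 0.12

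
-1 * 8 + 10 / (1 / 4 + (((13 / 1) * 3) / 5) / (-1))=-1408 / 151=-9.32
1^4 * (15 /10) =3 /2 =1.50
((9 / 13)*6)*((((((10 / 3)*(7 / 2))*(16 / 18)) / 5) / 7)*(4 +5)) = 144 / 13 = 11.08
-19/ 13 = -1.46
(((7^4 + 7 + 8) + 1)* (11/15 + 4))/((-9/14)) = -2402498/135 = -17796.28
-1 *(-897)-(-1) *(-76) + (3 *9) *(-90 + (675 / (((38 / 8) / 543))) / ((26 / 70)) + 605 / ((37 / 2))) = 5608441.99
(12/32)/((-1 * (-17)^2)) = -3/2312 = -0.00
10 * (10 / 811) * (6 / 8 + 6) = 675 / 811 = 0.83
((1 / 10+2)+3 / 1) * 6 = 153 / 5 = 30.60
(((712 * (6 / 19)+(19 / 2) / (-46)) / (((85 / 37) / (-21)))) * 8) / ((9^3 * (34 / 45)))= -101699717 / 3409911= -29.82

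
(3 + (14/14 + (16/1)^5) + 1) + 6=1048587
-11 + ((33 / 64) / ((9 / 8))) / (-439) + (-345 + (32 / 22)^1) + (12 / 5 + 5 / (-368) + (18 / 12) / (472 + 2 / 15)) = -33239801568533 / 94389179280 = -352.16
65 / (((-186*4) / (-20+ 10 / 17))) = 3575 / 2108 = 1.70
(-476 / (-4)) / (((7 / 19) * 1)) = 323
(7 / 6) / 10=7 / 60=0.12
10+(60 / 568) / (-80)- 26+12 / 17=-15.30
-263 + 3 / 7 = -1838 / 7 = -262.57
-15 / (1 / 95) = -1425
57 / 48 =19 / 16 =1.19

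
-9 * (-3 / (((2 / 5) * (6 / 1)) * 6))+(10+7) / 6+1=5.71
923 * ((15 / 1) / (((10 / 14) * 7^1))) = 2769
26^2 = 676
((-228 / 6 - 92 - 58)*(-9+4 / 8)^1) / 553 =1598 / 553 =2.89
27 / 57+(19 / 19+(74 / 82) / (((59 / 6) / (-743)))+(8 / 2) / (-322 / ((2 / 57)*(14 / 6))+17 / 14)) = -168783864706 / 2529923245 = -66.72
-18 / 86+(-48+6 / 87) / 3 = -60553 / 3741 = -16.19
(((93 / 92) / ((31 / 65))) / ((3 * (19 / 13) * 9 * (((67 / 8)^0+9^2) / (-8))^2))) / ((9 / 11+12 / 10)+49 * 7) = 46475 / 31364353512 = 0.00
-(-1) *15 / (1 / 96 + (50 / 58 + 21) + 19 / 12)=13920 / 21767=0.64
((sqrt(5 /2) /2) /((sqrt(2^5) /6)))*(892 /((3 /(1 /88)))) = 223*sqrt(5) /176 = 2.83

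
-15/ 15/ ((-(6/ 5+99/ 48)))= 80/ 261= 0.31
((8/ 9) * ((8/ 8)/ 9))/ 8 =1/ 81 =0.01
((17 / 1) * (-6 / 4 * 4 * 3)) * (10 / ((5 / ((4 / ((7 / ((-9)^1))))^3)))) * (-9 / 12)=-21415104 / 343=-62434.71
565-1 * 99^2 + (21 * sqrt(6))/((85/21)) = -9236 + 441 * sqrt(6)/85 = -9223.29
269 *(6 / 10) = 807 / 5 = 161.40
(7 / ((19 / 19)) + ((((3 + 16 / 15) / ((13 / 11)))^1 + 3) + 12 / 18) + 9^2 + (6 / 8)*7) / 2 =26093 / 520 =50.18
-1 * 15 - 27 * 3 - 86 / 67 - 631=-48795 / 67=-728.28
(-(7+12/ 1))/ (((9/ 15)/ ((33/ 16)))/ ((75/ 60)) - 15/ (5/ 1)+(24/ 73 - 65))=381425/ 1353828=0.28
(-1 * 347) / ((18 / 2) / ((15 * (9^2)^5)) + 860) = -2016523645245 / 4997724308101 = -0.40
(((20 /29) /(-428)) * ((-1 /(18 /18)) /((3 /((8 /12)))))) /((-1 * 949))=-10 /26502723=-0.00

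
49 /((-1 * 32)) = -49 /32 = -1.53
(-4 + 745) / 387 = 1.91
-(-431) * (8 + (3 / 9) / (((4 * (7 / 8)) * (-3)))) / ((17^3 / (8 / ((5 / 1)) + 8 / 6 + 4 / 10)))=2163620 / 928557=2.33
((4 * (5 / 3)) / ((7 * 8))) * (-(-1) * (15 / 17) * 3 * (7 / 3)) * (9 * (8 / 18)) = 50 / 17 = 2.94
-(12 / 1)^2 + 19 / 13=-1853 / 13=-142.54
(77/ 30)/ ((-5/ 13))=-1001/ 150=-6.67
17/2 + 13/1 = 43/2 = 21.50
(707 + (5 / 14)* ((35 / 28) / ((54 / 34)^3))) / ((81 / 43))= 33514722923 / 89282088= 375.38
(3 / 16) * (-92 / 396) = -23 / 528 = -0.04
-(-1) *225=225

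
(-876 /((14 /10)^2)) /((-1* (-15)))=-1460 /49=-29.80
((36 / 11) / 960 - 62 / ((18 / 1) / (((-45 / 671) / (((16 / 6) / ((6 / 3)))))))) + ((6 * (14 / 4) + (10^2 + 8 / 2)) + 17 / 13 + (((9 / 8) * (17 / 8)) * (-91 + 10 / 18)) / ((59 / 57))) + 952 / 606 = -2016854322409 / 24950571360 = -80.83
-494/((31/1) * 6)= -247/93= -2.66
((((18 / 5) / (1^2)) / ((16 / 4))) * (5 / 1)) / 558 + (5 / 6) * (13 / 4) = 2021 / 744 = 2.72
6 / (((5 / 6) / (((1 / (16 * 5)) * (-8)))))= -18 / 25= -0.72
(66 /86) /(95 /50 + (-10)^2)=330 /43817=0.01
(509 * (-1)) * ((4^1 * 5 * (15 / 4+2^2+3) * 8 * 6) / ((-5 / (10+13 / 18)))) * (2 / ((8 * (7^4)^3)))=8448382 / 41523861603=0.00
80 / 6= 40 / 3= 13.33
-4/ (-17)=4/ 17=0.24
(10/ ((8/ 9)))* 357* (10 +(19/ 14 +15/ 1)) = 846855/ 8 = 105856.88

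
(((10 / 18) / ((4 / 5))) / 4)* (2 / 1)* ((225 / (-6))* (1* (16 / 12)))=-625 / 36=-17.36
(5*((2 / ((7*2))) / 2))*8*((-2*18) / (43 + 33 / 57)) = -380 / 161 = -2.36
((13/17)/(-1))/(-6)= 13/102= 0.13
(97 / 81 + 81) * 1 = 6658 / 81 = 82.20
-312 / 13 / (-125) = 24 / 125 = 0.19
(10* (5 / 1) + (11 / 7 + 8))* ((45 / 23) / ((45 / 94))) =39198 / 161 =243.47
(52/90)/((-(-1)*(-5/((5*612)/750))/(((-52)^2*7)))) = -16732352/1875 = -8923.92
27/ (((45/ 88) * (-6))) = -44/ 5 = -8.80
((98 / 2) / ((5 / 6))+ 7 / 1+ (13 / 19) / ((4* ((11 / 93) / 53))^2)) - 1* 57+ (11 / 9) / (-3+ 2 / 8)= 8594.58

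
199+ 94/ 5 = 1089/ 5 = 217.80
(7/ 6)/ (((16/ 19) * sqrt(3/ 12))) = 133/ 48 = 2.77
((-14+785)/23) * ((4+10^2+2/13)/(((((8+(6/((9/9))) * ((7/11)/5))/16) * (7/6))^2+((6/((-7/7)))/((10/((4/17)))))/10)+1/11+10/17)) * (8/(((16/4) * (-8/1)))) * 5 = -154610801136000/38025614731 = -4065.96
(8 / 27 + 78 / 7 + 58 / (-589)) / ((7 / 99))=13887016 / 86583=160.39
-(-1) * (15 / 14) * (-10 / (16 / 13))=-975 / 112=-8.71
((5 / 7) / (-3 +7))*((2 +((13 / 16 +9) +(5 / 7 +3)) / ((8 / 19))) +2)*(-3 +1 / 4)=-1780295 / 100352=-17.74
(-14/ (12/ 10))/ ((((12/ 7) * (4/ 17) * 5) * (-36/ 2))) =833/ 2592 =0.32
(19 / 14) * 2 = 19 / 7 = 2.71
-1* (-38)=38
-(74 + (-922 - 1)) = 849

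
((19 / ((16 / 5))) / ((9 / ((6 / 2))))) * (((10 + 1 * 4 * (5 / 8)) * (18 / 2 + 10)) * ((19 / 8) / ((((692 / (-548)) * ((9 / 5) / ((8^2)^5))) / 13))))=-32023193845760000 / 4671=-6855746916240.63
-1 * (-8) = 8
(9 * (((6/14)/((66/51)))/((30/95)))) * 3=28.31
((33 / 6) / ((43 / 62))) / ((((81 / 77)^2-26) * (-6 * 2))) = 2021789 / 76157988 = 0.03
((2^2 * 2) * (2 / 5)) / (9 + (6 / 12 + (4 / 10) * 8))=0.25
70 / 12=35 / 6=5.83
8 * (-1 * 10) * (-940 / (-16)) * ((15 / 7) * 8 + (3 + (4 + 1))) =-827200 / 7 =-118171.43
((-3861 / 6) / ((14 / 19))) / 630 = -2717 / 1960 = -1.39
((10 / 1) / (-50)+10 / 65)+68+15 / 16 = 71647 / 1040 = 68.89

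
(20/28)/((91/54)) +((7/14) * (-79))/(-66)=85963/84084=1.02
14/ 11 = 1.27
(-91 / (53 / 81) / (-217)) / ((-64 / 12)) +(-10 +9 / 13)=-3221915 / 341744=-9.43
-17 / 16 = -1.06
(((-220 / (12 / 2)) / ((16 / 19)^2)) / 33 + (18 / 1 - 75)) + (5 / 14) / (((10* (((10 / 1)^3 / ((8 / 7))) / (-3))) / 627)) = -413789353 / 7056000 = -58.64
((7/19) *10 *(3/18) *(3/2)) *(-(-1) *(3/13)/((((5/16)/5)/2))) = 1680/247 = 6.80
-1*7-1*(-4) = -3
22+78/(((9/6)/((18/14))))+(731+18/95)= 545331/665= 820.05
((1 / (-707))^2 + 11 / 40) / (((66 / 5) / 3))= 5498379 / 87973424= 0.06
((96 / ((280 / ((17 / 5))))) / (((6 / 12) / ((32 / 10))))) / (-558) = -1088 / 81375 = -0.01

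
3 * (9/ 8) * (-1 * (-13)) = 351/ 8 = 43.88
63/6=21/2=10.50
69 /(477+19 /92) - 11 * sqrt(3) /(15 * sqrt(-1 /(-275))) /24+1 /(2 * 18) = 272431 /1580508 - 11 * sqrt(33) /72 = -0.71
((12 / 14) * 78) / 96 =39 / 56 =0.70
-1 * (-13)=13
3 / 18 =1 / 6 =0.17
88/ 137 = 0.64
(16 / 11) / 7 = 16 / 77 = 0.21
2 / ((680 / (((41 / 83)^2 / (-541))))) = -1681 / 1267162660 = -0.00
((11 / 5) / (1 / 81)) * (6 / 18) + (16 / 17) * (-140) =-6151 / 85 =-72.36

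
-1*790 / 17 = -790 / 17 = -46.47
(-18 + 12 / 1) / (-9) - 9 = -25 / 3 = -8.33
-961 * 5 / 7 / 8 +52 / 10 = -80.60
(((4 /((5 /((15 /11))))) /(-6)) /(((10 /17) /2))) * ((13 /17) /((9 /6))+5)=-562 /165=-3.41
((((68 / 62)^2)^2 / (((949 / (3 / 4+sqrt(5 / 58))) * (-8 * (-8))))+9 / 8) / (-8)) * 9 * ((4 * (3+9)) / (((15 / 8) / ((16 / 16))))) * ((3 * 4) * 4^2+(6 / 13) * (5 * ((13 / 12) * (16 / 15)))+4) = -5641439055516 / 876421429 - 298671096 * sqrt(290) / 127081107205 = -6436.94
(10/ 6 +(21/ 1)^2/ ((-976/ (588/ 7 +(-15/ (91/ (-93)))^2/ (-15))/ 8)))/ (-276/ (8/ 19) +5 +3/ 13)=15175373/ 40221753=0.38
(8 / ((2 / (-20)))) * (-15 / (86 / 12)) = 7200 / 43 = 167.44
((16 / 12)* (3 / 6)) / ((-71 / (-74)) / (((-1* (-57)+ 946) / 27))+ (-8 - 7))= -148444 / 3334239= -0.04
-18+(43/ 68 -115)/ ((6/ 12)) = -246.74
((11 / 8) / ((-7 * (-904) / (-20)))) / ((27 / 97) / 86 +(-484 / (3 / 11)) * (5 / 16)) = 688215 / 87825815252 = 0.00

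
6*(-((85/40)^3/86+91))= -12035475/22016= -546.67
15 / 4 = 3.75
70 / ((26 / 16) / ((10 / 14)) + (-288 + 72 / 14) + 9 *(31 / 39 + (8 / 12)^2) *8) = -254800 / 696519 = -0.37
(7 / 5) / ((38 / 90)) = 63 / 19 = 3.32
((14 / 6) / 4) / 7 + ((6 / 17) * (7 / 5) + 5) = 5689 / 1020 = 5.58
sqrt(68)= 2 * sqrt(17)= 8.25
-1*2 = -2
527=527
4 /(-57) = -4 /57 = -0.07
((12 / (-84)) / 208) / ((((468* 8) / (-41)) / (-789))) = -10783 / 1817088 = -0.01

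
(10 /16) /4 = 0.16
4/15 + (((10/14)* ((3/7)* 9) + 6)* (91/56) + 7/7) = 91103/5880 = 15.49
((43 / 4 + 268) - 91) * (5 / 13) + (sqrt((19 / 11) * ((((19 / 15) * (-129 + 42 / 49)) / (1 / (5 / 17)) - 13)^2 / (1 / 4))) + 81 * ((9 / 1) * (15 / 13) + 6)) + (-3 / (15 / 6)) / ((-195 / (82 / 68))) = 14456 * sqrt(209) / 1309 + 30926139 / 22100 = 1559.03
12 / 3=4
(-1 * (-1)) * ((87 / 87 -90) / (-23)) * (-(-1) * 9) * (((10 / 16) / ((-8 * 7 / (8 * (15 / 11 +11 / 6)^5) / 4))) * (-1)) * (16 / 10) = 37222220982539 / 5600709576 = 6645.98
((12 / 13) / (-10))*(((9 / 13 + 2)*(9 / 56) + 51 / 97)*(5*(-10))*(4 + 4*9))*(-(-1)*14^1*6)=243658800 / 16393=14863.59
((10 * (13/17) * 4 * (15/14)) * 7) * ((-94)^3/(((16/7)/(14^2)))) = -277768054200/17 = -16339297305.88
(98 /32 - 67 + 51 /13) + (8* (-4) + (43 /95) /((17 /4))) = -30873709 /335920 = -91.91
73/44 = 1.66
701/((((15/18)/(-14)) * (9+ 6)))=-19628/25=-785.12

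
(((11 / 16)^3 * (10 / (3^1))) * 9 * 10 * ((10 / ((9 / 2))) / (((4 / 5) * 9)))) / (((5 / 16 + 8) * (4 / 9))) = 831875 / 102144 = 8.14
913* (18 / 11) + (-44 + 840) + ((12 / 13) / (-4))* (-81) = 30013 / 13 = 2308.69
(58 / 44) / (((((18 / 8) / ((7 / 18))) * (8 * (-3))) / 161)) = -32683 / 21384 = -1.53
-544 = -544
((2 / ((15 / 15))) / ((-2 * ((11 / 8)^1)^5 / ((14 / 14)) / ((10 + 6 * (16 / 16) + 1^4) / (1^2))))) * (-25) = 13926400 / 161051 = 86.47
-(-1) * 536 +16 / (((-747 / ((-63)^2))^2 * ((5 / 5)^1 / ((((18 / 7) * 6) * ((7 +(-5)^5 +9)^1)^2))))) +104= 464049517319104 / 6889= 67360940240.83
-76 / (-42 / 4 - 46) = 152 / 113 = 1.35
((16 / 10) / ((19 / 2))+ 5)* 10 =982 / 19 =51.68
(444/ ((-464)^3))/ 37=-3/ 24974336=-0.00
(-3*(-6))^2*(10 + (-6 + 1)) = 1620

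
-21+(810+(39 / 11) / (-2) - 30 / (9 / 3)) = 17099 / 22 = 777.23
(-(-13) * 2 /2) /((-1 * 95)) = -13 /95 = -0.14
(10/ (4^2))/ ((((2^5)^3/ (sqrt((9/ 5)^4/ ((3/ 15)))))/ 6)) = 243*sqrt(5)/ 655360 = 0.00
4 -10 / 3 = 2 / 3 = 0.67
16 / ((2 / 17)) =136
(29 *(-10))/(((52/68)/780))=-295800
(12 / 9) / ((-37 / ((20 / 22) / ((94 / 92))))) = -1840 / 57387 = -0.03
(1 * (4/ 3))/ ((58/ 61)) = 122/ 87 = 1.40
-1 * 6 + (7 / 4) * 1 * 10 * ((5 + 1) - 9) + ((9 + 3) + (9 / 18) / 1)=-46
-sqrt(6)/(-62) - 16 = -16 + sqrt(6)/62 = -15.96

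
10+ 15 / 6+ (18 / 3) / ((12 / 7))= 16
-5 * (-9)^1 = 45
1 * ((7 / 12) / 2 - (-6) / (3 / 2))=4.29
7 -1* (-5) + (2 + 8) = 22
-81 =-81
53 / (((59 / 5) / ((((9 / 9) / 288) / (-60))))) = -53 / 203904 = -0.00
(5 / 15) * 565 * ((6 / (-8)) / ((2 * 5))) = -113 / 8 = -14.12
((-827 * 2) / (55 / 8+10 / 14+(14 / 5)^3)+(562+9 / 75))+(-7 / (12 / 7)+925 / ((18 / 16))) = 246459919837 / 186110100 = 1324.27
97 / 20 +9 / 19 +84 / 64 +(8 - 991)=-1484073 / 1520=-976.36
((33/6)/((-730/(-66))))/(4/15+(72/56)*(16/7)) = 0.16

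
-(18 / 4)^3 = -729 / 8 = -91.12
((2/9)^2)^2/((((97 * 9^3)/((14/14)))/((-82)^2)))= 107584/463947993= 0.00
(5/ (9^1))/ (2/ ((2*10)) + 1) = 50/ 99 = 0.51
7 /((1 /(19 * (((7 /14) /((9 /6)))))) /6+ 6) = 266 /229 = 1.16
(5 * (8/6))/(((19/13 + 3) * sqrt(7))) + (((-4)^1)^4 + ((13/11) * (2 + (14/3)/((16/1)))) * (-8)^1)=130 * sqrt(7)/609 + 703/3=234.90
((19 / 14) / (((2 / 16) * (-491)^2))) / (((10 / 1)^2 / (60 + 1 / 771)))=878959 / 32527853925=0.00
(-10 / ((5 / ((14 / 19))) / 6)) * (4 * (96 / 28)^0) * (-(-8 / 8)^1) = -672 / 19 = -35.37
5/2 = 2.50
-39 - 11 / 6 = -245 / 6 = -40.83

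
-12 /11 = -1.09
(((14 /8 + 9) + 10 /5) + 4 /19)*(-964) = -237385 /19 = -12493.95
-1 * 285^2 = -81225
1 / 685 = 0.00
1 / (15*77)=1 / 1155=0.00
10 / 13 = 0.77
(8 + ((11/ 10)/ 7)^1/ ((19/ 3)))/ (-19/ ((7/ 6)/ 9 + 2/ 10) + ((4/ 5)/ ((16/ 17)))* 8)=-949897/ 6017984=-0.16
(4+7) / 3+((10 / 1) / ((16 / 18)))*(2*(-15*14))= -14164 / 3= -4721.33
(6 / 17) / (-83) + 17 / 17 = 1405 / 1411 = 1.00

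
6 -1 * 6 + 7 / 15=7 / 15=0.47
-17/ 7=-2.43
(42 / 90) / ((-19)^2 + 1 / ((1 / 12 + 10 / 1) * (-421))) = 356587 / 275845335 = 0.00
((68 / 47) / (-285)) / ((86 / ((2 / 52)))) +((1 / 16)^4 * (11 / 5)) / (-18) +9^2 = 81.00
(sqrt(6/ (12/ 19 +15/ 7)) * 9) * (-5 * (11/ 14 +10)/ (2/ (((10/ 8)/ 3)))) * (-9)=33975 * sqrt(32718)/ 4592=1338.29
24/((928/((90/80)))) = 27/928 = 0.03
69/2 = 34.50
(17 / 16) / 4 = 17 / 64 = 0.27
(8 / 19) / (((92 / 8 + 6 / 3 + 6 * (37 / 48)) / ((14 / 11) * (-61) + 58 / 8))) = -2608 / 1595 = -1.64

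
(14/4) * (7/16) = 49/32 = 1.53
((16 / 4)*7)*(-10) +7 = -273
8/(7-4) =8/3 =2.67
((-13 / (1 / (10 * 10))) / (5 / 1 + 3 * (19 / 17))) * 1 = -11050 / 71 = -155.63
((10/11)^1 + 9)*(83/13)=9047/143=63.27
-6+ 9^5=59043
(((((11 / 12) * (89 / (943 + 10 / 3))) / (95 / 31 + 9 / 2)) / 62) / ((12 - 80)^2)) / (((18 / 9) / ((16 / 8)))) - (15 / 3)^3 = -3078407191021 / 24627257536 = -125.00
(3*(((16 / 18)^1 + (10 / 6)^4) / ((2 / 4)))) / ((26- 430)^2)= 697 / 2203416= 0.00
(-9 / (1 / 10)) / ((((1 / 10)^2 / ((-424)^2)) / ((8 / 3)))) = -4314624000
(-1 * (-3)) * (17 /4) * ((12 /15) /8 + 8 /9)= 1513 /120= 12.61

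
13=13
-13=-13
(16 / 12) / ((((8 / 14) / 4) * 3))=28 / 9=3.11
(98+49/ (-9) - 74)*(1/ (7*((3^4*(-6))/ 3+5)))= -167/ 9891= -0.02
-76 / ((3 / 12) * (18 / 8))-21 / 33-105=-240.75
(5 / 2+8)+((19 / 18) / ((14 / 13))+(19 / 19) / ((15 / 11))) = 12.21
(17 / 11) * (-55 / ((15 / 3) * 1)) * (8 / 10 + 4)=-408 / 5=-81.60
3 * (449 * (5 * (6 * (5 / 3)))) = 67350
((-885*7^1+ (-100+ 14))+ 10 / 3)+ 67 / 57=-357760 / 57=-6276.49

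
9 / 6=3 / 2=1.50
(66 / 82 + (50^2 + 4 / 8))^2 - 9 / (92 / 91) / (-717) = 115626320892033 / 18480914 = 6256526.11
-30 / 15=-2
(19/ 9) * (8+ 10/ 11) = 1862/ 99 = 18.81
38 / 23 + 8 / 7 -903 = -900.20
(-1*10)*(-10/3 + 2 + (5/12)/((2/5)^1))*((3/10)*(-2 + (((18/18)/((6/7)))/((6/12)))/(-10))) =-469/240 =-1.95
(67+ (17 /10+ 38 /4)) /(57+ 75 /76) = 29716 /22035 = 1.35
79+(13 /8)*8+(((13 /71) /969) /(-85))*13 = 92.00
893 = 893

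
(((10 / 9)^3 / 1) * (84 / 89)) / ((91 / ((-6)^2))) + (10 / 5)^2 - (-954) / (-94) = -8276071 / 1468233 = -5.64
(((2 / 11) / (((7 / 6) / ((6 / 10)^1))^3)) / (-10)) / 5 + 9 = 106109793 / 11790625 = 9.00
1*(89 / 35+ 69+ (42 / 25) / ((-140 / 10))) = 12499 / 175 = 71.42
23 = 23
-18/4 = -9/2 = -4.50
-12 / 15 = -4 / 5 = -0.80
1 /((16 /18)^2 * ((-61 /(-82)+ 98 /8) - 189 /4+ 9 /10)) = -16605 /437632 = -0.04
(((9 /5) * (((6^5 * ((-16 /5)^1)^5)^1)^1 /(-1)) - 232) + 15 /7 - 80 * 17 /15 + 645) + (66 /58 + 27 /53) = 2368765083720418 /504328125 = 4696872.86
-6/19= -0.32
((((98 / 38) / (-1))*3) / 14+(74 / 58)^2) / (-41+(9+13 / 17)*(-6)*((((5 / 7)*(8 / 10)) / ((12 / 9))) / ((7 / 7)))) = -4088959 / 251413586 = -0.02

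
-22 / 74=-11 / 37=-0.30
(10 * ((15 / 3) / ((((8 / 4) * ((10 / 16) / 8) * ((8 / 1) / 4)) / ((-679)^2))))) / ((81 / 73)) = 5384958880 / 81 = 66480973.83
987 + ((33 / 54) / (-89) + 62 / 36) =263987 / 267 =988.72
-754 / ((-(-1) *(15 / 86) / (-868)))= 56284592 / 15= 3752306.13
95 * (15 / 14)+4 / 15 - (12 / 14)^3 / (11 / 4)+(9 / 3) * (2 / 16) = 46271341 / 452760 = 102.20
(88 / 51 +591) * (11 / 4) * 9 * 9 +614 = 9019765 / 68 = 132643.60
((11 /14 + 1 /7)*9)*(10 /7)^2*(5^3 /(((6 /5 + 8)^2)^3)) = 0.00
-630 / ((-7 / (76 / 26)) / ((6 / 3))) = 6840 / 13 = 526.15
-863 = -863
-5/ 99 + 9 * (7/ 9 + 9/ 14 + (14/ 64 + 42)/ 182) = 8546557/ 576576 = 14.82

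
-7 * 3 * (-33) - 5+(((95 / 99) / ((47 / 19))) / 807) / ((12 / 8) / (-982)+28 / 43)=141734326529284 / 206008973973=688.00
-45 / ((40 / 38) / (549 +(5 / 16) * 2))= -751887 / 32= -23496.47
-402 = -402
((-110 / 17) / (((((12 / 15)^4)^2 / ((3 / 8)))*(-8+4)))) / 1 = 64453125 / 17825792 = 3.62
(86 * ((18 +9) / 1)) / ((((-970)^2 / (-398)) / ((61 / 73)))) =-14093379 / 17171425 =-0.82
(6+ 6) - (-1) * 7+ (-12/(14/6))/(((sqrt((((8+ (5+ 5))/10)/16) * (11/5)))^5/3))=19 - 12800000 * sqrt(11)/83853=-487.28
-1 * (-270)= 270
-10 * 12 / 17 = -120 / 17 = -7.06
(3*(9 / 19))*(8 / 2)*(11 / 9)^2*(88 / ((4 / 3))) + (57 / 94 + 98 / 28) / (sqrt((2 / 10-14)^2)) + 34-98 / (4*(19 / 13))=71223763 / 123234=577.96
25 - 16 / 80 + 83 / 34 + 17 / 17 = 4801 / 170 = 28.24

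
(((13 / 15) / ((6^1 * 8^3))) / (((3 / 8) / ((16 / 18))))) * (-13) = -169 / 19440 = -0.01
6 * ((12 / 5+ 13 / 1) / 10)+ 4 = 331 / 25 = 13.24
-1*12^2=-144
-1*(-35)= 35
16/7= 2.29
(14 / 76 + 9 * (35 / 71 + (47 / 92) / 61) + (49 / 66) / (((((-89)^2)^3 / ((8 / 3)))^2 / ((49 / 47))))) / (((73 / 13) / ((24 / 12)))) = 1593508360512598133973789618736508711 / 952701531753004242650036494890847218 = 1.67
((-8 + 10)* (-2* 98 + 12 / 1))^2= 135424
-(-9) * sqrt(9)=27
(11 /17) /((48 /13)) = 0.18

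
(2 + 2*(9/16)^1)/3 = 25/24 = 1.04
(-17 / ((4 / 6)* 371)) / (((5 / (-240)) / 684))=837216 / 371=2256.65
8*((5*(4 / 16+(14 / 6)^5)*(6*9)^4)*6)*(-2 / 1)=-283313427840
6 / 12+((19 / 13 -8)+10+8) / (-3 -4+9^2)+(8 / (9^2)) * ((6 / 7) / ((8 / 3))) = 20807 / 30303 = 0.69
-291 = -291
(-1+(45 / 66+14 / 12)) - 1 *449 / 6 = -4883 / 66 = -73.98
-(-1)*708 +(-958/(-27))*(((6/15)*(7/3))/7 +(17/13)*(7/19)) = 73008062/100035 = 729.83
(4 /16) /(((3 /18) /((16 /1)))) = 24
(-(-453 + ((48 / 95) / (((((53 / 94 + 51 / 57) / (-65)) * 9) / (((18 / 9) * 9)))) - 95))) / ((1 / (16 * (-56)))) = -1384187392 / 2605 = -531357.92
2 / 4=0.50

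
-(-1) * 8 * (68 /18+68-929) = -61720 /9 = -6857.78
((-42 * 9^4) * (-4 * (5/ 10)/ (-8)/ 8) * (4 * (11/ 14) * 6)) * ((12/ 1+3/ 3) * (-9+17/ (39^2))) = 246680478/ 13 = 18975421.38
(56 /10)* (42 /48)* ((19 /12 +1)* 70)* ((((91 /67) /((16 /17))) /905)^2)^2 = 0.00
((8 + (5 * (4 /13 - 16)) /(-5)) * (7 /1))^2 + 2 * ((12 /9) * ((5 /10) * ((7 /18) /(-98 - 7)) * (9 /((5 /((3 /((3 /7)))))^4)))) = 130733638462 /4753125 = 27504.78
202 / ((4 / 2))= 101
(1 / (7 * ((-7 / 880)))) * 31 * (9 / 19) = -245520 / 931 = -263.72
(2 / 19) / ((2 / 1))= 1 / 19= 0.05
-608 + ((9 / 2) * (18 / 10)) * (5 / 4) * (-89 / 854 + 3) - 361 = -6419895 / 6832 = -939.68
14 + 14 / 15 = 224 / 15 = 14.93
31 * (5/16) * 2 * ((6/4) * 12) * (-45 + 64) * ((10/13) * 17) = 2252925/26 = 86650.96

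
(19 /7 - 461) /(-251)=3208 /1757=1.83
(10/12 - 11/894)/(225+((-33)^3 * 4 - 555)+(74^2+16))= -367/61947942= -0.00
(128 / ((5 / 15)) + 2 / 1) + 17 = 403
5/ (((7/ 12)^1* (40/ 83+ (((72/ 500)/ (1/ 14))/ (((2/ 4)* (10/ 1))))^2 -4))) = -486328125/ 190385419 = -2.55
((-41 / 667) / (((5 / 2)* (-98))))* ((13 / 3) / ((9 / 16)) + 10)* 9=19598 / 490245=0.04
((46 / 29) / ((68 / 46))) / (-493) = -0.00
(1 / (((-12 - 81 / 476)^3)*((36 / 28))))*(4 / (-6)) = 0.00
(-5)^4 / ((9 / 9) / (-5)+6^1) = 3125 / 29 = 107.76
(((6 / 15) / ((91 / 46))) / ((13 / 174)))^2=256256064 / 34987225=7.32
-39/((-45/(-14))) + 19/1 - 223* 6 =-1331.13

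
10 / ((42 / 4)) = 20 / 21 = 0.95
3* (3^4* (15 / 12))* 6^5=2361960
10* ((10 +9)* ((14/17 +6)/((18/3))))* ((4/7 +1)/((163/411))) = 16607140/19397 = 856.17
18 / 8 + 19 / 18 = 119 / 36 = 3.31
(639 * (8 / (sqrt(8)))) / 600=213 * sqrt(2) / 100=3.01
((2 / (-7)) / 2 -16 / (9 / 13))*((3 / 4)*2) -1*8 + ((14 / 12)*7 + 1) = -236 / 7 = -33.71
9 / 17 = 0.53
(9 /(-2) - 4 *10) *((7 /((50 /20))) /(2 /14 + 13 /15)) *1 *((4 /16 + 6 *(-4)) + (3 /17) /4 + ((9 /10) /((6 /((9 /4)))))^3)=2921.14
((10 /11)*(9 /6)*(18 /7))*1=270 /77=3.51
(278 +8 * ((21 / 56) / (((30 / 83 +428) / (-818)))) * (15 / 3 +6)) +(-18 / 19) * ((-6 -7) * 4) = 89252617 / 337763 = 264.25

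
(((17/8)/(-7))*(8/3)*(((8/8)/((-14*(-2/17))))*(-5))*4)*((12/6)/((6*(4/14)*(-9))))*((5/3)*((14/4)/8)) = -7225/7776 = -0.93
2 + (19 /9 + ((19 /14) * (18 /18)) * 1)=689 /126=5.47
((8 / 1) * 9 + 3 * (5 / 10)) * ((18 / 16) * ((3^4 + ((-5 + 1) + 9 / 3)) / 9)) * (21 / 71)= 217.39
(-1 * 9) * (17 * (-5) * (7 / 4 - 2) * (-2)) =765 / 2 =382.50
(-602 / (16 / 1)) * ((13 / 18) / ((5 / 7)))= -27391 / 720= -38.04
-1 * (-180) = 180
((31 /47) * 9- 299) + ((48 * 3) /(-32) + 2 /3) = -83725 /282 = -296.90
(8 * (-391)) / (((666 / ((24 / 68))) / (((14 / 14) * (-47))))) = 8648 / 111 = 77.91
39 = 39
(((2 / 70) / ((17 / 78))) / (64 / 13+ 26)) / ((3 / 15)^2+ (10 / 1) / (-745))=125905 / 789327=0.16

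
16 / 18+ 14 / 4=79 / 18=4.39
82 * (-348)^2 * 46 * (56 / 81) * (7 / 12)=4974091136 / 27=184225597.63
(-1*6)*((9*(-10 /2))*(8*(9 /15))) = 1296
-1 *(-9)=9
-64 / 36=-16 / 9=-1.78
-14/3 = -4.67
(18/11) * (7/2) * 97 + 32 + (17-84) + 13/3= 17321/33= 524.88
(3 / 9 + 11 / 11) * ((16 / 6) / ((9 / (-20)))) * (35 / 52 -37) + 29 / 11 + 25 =314.66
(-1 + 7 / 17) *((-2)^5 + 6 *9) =-12.94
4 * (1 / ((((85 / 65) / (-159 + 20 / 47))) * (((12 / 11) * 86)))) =-1065779 / 206142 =-5.17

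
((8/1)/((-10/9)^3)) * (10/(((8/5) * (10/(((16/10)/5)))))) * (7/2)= -5103/1250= -4.08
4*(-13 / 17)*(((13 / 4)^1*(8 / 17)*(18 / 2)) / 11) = -12168 / 3179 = -3.83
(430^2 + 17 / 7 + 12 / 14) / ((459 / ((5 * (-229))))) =-493999945 / 1071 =-461251.12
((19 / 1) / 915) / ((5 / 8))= 152 / 4575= 0.03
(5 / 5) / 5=1 / 5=0.20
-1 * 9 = -9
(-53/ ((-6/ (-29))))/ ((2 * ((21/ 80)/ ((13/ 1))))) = -399620/ 63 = -6343.17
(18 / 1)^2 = 324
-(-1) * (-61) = -61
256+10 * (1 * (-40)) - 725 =-869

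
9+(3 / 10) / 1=9.30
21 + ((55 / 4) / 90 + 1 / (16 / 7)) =3109 / 144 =21.59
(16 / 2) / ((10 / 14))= 56 / 5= 11.20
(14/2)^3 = 343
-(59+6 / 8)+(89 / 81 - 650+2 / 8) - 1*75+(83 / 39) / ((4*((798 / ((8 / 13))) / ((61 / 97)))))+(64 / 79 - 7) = -22032018755717 / 27903082662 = -789.59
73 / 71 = 1.03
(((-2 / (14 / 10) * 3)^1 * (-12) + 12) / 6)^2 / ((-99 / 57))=-64.34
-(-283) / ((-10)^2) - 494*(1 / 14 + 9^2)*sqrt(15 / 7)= 283 / 100 - 280345*sqrt(105) / 49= -58623.32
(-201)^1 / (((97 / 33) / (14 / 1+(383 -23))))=-2480742 / 97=-25574.66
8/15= 0.53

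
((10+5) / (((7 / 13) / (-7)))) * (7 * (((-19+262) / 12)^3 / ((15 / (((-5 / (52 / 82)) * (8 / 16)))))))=762617835 / 256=2978975.92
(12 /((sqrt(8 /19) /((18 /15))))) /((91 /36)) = 648 * sqrt(38) /455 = 8.78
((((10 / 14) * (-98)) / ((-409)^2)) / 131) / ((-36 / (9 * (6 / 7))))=15 / 21913811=0.00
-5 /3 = -1.67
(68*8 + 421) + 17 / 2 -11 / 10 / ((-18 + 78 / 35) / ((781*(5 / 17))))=989.52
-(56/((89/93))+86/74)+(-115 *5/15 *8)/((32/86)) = -17463023/19758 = -883.85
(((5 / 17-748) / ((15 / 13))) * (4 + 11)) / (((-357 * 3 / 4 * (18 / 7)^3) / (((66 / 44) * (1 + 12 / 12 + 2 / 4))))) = 13494845 / 1685448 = 8.01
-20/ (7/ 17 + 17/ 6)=-2040/ 331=-6.16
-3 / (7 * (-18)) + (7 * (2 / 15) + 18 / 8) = 3.21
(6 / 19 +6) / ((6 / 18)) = 360 / 19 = 18.95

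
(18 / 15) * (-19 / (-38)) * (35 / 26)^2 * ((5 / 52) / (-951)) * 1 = -1225 / 11143184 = -0.00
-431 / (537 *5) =-431 / 2685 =-0.16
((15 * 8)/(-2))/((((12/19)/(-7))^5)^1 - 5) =2496947753580/208079228297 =12.00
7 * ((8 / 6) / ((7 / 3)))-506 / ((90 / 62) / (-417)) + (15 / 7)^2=106843661 / 735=145365.53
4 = 4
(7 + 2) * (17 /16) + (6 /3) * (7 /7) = 185 /16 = 11.56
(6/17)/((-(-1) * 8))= 3/68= 0.04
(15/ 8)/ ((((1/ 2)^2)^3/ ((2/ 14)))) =120/ 7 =17.14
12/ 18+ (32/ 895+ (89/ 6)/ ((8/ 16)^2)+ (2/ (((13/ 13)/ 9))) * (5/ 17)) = 993994/ 15215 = 65.33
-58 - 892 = -950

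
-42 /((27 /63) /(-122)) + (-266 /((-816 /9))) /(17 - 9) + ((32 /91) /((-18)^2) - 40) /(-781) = 74887171592993 /6263345088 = 11956.42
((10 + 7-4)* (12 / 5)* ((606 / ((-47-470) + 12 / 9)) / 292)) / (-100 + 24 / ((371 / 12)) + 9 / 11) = 3179682 / 2491884565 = 0.00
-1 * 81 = -81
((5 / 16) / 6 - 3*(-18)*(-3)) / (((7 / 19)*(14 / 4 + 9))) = -42199 / 1200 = -35.17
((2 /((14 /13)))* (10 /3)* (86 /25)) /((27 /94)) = 74.14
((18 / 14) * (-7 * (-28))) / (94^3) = 63 / 207646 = 0.00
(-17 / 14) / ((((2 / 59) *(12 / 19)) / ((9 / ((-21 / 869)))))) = 16560533 / 784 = 21123.13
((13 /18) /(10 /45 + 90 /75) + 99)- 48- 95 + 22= -2751 /128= -21.49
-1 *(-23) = 23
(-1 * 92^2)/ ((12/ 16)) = -33856/ 3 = -11285.33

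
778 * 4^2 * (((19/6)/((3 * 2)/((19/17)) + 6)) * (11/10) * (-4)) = -6178876/405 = -15256.48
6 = 6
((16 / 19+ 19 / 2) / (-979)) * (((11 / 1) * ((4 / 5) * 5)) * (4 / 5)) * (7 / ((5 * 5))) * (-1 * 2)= 44016 / 211375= 0.21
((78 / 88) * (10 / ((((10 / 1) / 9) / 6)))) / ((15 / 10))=351 / 11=31.91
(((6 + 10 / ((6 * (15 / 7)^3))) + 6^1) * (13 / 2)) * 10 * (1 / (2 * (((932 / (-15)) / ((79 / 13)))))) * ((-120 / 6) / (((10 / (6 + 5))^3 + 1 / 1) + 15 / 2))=12955934035 / 154928457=83.63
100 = 100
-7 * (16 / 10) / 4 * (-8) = 112 / 5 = 22.40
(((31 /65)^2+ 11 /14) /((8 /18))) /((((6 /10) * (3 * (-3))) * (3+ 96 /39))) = -59929 /775320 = -0.08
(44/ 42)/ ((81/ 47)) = 1034/ 1701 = 0.61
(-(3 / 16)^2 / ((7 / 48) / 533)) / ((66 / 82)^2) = -2687919 / 13552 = -198.34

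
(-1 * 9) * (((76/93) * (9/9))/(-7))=228/217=1.05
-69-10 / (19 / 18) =-1491 / 19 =-78.47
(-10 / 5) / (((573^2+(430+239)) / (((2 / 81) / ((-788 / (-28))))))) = -14 / 2624910543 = -0.00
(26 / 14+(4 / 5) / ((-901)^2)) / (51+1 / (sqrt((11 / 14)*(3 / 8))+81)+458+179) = 52767093*sqrt(231) / 2470692260692714100+1667277827221932 / 617673065173178525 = 0.00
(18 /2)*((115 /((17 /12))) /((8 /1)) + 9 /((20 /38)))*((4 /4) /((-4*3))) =-1737 /85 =-20.44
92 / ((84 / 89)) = 2047 / 21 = 97.48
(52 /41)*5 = 260 /41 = 6.34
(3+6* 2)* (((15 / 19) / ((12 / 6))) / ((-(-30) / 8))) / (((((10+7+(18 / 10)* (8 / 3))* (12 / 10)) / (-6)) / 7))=-5250 / 2071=-2.54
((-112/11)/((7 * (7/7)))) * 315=-5040/11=-458.18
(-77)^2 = 5929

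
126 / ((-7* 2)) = -9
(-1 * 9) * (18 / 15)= -54 / 5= -10.80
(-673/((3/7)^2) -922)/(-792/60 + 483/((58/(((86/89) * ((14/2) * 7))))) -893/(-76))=-2130615500/182508939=-11.67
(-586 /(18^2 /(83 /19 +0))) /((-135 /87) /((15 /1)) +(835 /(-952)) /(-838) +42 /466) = 643.77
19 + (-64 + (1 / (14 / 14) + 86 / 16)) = -309 / 8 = -38.62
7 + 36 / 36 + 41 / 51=449 / 51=8.80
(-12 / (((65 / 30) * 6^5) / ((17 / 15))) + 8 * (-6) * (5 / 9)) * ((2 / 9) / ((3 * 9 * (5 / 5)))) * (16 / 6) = -2246468 / 3838185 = -0.59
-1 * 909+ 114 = -795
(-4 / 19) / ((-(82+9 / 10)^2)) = 400 / 13057579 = 0.00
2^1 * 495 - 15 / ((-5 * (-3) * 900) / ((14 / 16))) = 7127993 / 7200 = 990.00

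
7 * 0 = 0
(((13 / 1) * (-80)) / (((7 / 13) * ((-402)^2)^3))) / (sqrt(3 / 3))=-845 / 1846436496833628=-0.00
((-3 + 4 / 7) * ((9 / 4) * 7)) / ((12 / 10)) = -255 / 8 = -31.88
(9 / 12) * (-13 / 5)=-39 / 20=-1.95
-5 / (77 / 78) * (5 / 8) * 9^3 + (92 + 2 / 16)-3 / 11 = -1364969 / 616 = -2215.86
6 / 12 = 0.50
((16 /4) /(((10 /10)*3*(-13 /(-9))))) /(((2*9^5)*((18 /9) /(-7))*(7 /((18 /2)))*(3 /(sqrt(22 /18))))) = -sqrt(11) /255879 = -0.00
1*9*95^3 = 7716375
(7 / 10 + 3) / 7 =37 / 70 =0.53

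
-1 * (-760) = 760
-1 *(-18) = 18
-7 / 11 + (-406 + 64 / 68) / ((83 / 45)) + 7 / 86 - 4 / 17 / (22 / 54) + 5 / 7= -2055866863 / 9343642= -220.03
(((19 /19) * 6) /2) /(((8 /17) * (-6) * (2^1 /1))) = -17 /32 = -0.53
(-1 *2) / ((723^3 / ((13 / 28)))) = -13 / 5291062938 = -0.00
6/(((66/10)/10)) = 9.09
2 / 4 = 1 / 2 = 0.50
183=183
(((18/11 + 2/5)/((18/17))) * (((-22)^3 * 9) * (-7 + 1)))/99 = 167552/15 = 11170.13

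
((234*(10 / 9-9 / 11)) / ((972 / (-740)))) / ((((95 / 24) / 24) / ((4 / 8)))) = -892736 / 5643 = -158.20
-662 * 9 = -5958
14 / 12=7 / 6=1.17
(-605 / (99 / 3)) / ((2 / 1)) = -55 / 6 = -9.17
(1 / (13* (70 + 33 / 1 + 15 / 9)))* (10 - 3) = 21 / 4082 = 0.01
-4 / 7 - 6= -46 / 7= -6.57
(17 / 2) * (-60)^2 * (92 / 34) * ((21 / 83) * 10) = 17388000 / 83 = 209493.98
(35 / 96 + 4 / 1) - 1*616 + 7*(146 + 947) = 7039.36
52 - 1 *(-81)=133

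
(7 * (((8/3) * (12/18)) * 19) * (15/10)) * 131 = 139384/3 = 46461.33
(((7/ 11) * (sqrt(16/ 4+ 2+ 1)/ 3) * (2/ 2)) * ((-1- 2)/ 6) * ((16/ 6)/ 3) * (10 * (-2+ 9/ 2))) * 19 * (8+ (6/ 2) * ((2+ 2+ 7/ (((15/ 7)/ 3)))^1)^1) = -657020 * sqrt(7)/ 297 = -5852.90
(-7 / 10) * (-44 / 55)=14 / 25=0.56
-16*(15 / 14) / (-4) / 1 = 30 / 7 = 4.29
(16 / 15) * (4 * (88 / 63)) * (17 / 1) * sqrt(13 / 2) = 47872 * sqrt(26) / 945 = 258.31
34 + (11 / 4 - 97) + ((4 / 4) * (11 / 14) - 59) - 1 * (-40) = -2197 / 28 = -78.46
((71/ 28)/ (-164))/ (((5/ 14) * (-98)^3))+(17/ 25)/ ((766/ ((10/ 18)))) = 2624288033/ 5320633671360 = 0.00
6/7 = 0.86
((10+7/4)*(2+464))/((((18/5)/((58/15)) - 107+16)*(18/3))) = -317579/31344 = -10.13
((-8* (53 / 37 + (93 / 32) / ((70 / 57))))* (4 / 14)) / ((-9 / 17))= 5352569 / 326340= 16.40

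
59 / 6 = 9.83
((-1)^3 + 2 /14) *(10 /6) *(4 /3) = -40 /21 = -1.90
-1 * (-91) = 91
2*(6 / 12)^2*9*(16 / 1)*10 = 720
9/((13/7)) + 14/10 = 406/65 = 6.25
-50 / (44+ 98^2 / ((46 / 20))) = -575 / 48526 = -0.01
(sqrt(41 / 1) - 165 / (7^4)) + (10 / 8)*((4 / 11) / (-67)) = -133610 / 1769537 + sqrt(41) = 6.33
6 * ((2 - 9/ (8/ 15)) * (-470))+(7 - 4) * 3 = 83913/ 2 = 41956.50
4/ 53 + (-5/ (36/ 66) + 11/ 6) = -7.26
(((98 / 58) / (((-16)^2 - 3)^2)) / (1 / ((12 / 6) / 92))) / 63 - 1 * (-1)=768492061 / 768492054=1.00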